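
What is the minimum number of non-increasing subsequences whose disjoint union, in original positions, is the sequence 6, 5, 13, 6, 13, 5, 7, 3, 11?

4

Place each on the leftmost legal pile:
6 → new pile 1 (tops now [6])
5 → pile 1 (tops now [5])
13 → new pile 2 (tops now [5, 13])
6 → pile 2 (tops now [5, 6])
13 → new pile 3 (tops now [5, 6, 13])
5 → pile 1 (tops now [5, 6, 13])
7 → pile 3 (tops now [5, 6, 7])
3 → pile 1 (tops now [3, 6, 7])
11 → new pile 4 (tops now [3, 6, 7, 11])
Four piles.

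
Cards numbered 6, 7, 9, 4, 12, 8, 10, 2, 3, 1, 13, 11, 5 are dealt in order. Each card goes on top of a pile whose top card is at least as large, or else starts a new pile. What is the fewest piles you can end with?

5

The minimum number of non-increasing subsequences covering a sequence equals the length of its longest strictly increasing subsequence.
LIS length is 5 (e.g. 6, 7, 9, 12, 13), so 5 piles are needed.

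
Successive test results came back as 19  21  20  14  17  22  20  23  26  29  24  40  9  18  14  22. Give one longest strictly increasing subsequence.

Patience tails give the LIS length; then backtrack through the dp parents:
19 → extends → [19]
21 → extends → [19, 21]
20 → replaces 21 → [19, 20]
14 → replaces 19 → [14, 20]
17 → replaces 20 → [14, 17]
22 → extends → [14, 17, 22]
20 → replaces 22 → [14, 17, 20]
23 → extends → [14, 17, 20, 23]
26 → extends → [14, 17, 20, 23, 26]
29 → extends → [14, 17, 20, 23, 26, 29]
24 → replaces 26 → [14, 17, 20, 23, 24, 29]
40 → extends → [14, 17, 20, 23, 24, 29, 40]
9 → replaces 14 → [9, 17, 20, 23, 24, 29, 40]
18 → replaces 20 → [9, 17, 18, 23, 24, 29, 40]
14 → replaces 17 → [9, 14, 18, 23, 24, 29, 40]
22 → replaces 23 → [9, 14, 18, 22, 24, 29, 40]
Length 7; one witness is 19, 21, 22, 23, 26, 29, 40.

19, 21, 22, 23, 26, 29, 40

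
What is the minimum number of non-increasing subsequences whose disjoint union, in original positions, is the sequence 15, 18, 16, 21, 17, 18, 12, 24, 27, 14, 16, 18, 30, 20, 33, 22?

Place each on the leftmost legal pile:
15 → new pile 1 (tops now [15])
18 → new pile 2 (tops now [15, 18])
16 → pile 2 (tops now [15, 16])
21 → new pile 3 (tops now [15, 16, 21])
17 → pile 3 (tops now [15, 16, 17])
18 → new pile 4 (tops now [15, 16, 17, 18])
12 → pile 1 (tops now [12, 16, 17, 18])
24 → new pile 5 (tops now [12, 16, 17, 18, 24])
27 → new pile 6 (tops now [12, 16, 17, 18, 24, 27])
14 → pile 2 (tops now [12, 14, 17, 18, 24, 27])
16 → pile 3 (tops now [12, 14, 16, 18, 24, 27])
18 → pile 4 (tops now [12, 14, 16, 18, 24, 27])
30 → new pile 7 (tops now [12, 14, 16, 18, 24, 27, 30])
20 → pile 5 (tops now [12, 14, 16, 18, 20, 27, 30])
33 → new pile 8 (tops now [12, 14, 16, 18, 20, 27, 30, 33])
22 → pile 6 (tops now [12, 14, 16, 18, 20, 22, 30, 33])
Eight piles.

8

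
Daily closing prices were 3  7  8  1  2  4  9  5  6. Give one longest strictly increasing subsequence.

Patience tails give the LIS length; then backtrack through the dp parents:
3 → extends → [3]
7 → extends → [3, 7]
8 → extends → [3, 7, 8]
1 → replaces 3 → [1, 7, 8]
2 → replaces 7 → [1, 2, 8]
4 → replaces 8 → [1, 2, 4]
9 → extends → [1, 2, 4, 9]
5 → replaces 9 → [1, 2, 4, 5]
6 → extends → [1, 2, 4, 5, 6]
Length 5; one witness is 1, 2, 4, 5, 6.

1, 2, 4, 5, 6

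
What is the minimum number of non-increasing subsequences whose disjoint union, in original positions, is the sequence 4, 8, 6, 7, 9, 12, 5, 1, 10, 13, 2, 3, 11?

Place each on the leftmost legal pile:
4 → new pile 1 (tops now [4])
8 → new pile 2 (tops now [4, 8])
6 → pile 2 (tops now [4, 6])
7 → new pile 3 (tops now [4, 6, 7])
9 → new pile 4 (tops now [4, 6, 7, 9])
12 → new pile 5 (tops now [4, 6, 7, 9, 12])
5 → pile 2 (tops now [4, 5, 7, 9, 12])
1 → pile 1 (tops now [1, 5, 7, 9, 12])
10 → pile 5 (tops now [1, 5, 7, 9, 10])
13 → new pile 6 (tops now [1, 5, 7, 9, 10, 13])
2 → pile 2 (tops now [1, 2, 7, 9, 10, 13])
3 → pile 3 (tops now [1, 2, 3, 9, 10, 13])
11 → pile 6 (tops now [1, 2, 3, 9, 10, 11])
Six piles.

6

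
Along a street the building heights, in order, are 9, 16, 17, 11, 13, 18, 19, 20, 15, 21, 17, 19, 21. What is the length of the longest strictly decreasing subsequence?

2

Negate each value so 'decreasing' becomes 'increasing', then run patience tails on the negated sequence:
-9 → extends → [-9]
-16 → replaces -9 → [-16]
-17 → replaces -16 → [-17]
-11 → extends → [-17, -11]
-13 → replaces -11 → [-17, -13]
-18 → replaces -17 → [-18, -13]
-19 → replaces -18 → [-19, -13]
-20 → replaces -19 → [-20, -13]
-15 → replaces -13 → [-20, -15]
-21 → replaces -20 → [-21, -15]
-17 → replaces -15 → [-21, -17]
-19 → replaces -17 → [-21, -19]
-21 → already a tail → [-21, -19]
Two tails, so the longest strictly decreasing subsequence of the original has length 2.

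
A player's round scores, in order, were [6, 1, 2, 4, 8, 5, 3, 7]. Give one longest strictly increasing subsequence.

1, 2, 4, 5, 7

Patience tails give the LIS length; then backtrack through the dp parents:
6 → extends → [6]
1 → replaces 6 → [1]
2 → extends → [1, 2]
4 → extends → [1, 2, 4]
8 → extends → [1, 2, 4, 8]
5 → replaces 8 → [1, 2, 4, 5]
3 → replaces 4 → [1, 2, 3, 5]
7 → extends → [1, 2, 3, 5, 7]
Length 5; one witness is 1, 2, 4, 5, 7.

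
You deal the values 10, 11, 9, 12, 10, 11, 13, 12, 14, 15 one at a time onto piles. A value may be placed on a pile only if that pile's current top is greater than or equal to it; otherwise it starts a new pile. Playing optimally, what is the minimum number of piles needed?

6

Place each on the leftmost legal pile:
10 → new pile 1 (tops now [10])
11 → new pile 2 (tops now [10, 11])
9 → pile 1 (tops now [9, 11])
12 → new pile 3 (tops now [9, 11, 12])
10 → pile 2 (tops now [9, 10, 12])
11 → pile 3 (tops now [9, 10, 11])
13 → new pile 4 (tops now [9, 10, 11, 13])
12 → pile 4 (tops now [9, 10, 11, 12])
14 → new pile 5 (tops now [9, 10, 11, 12, 14])
15 → new pile 6 (tops now [9, 10, 11, 12, 14, 15])
Six piles.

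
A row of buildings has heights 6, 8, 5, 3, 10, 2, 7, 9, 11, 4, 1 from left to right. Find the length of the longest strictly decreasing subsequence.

5

Negate each value so 'decreasing' becomes 'increasing', then run patience tails on the negated sequence:
-6 → extends → [-6]
-8 → replaces -6 → [-8]
-5 → extends → [-8, -5]
-3 → extends → [-8, -5, -3]
-10 → replaces -8 → [-10, -5, -3]
-2 → extends → [-10, -5, -3, -2]
-7 → replaces -5 → [-10, -7, -3, -2]
-9 → replaces -7 → [-10, -9, -3, -2]
-11 → replaces -10 → [-11, -9, -3, -2]
-4 → replaces -3 → [-11, -9, -4, -2]
-1 → extends → [-11, -9, -4, -2, -1]
Five tails, so the longest strictly decreasing subsequence of the original has length 5.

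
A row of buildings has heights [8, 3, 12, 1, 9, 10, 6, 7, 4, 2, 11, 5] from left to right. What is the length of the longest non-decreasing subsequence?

Track the smallest tail for each achievable length (allowing ties):
8 → extends → [8]
3 → replaces 8 → [3]
12 → extends → [3, 12]
1 → replaces 3 → [1, 12]
9 → replaces 12 → [1, 9]
10 → extends → [1, 9, 10]
6 → replaces 9 → [1, 6, 10]
7 → replaces 10 → [1, 6, 7]
4 → replaces 6 → [1, 4, 7]
2 → replaces 4 → [1, 2, 7]
11 → extends → [1, 2, 7, 11]
5 → replaces 7 → [1, 2, 5, 11]
Four tails, so the longest non-decreasing subsequence has length 4 (e.g. 8, 9, 10, 11).

4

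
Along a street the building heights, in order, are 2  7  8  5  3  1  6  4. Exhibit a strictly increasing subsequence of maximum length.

Patience tails give the LIS length; then backtrack through the dp parents:
2 → extends → [2]
7 → extends → [2, 7]
8 → extends → [2, 7, 8]
5 → replaces 7 → [2, 5, 8]
3 → replaces 5 → [2, 3, 8]
1 → replaces 2 → [1, 3, 8]
6 → replaces 8 → [1, 3, 6]
4 → replaces 6 → [1, 3, 4]
Length 3; one witness is 2, 7, 8.

2, 7, 8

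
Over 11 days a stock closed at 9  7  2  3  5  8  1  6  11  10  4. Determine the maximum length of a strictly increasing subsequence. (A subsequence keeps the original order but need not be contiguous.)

Let dp[i] be the length of the longest such subsequence ending at index i:
i:      1  2  3  4  5  6  7  8  9 10 11
a[i]:   9  7  2  3  5  8  1  6 11 10  4
dp:     1  1  1  2  3  4  1  4  5  5  3
Maximum dp value is 5.

5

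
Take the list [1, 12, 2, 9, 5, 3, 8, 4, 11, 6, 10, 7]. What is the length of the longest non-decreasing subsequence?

Let dp[i] be the length of the longest such subsequence ending at index i:
i:      1  2  3  4  5  6  7  8  9 10 11 12
a[i]:   1 12  2  9  5  3  8  4 11  6 10  7
dp:     1  2  2  3  3  3  4  4  5  5  6  6
Maximum dp value is 6.

6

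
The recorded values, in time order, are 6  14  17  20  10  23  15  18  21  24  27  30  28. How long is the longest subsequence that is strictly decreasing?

Let dp[i] be the longest strictly decreasing subsequence ending at i:
i:      1  2  3  4  5  6  7  8  9 10 11 12 13
a[i]:   6 14 17 20 10 23 15 18 21 24 27 30 28
dp:     1  1  1  1  2  1  2  2  2  1  1  1  2
Maximum is 2.

2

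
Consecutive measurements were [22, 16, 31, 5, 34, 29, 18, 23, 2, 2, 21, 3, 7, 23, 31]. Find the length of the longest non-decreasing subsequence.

Track the smallest tail for each achievable length (allowing ties):
22 → extends → [22]
16 → replaces 22 → [16]
31 → extends → [16, 31]
5 → replaces 16 → [5, 31]
34 → extends → [5, 31, 34]
29 → replaces 31 → [5, 29, 34]
18 → replaces 29 → [5, 18, 34]
23 → replaces 34 → [5, 18, 23]
2 → replaces 5 → [2, 18, 23]
2 → replaces 18 → [2, 2, 23]
21 → replaces 23 → [2, 2, 21]
3 → replaces 21 → [2, 2, 3]
7 → extends → [2, 2, 3, 7]
23 → extends → [2, 2, 3, 7, 23]
31 → extends → [2, 2, 3, 7, 23, 31]
Six tails, so the longest non-decreasing subsequence has length 6 (e.g. 2, 2, 3, 7, 23, 31).

6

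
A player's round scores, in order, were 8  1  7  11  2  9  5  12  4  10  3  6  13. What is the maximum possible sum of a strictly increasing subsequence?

44

Let S[i] be the best sum of a strictly increasing subsequence ending at i:
i:      1  2  3  4  5  6  7  8  9 10 11 12 13
a[i]:   8  1  7 11  2  9  5 12  4 10  3  6 13
S:      8  1  8 19  3 17  8 31  7 27  6 14 44
Maximum is 44 (e.g. 1 + 7 + 11 + 12 + 13).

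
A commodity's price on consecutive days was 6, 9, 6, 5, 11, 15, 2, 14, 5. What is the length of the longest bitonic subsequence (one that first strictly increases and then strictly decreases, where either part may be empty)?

inc[i] = longest strictly increasing subsequence ending at i; dec[i] = longest strictly decreasing subsequence starting at i:
i:      1  2  3  4  5  6  7  8  9
a[i]:   6  9  6  5 11 15  2 14  5
inc:    1  2  1  1  3  4  1  4  2
dec:    3  4  3  2  2  3  1  2  1
Best peak at i=6 (value 15): inc=4, dec=3, length 4+3−1 = 6.

6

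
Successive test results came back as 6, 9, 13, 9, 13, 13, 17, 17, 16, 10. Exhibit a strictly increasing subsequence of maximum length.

Patience tails give the LIS length; then backtrack through the dp parents:
6 → extends → [6]
9 → extends → [6, 9]
13 → extends → [6, 9, 13]
9 → already a tail → [6, 9, 13]
13 → already a tail → [6, 9, 13]
13 → already a tail → [6, 9, 13]
17 → extends → [6, 9, 13, 17]
17 → already a tail → [6, 9, 13, 17]
16 → replaces 17 → [6, 9, 13, 16]
10 → replaces 13 → [6, 9, 10, 16]
Length 4; one witness is 6, 9, 13, 17.

6, 9, 13, 17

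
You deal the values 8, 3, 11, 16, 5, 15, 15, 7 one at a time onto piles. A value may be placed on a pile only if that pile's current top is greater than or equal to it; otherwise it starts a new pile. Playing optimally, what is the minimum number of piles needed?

3

The minimum number of non-increasing subsequences covering a sequence equals the length of its longest strictly increasing subsequence.
LIS length is 3 (e.g. 8, 11, 16), so 3 piles are needed.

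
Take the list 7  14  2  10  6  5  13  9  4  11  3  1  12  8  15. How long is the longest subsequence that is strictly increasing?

6

Let dp[i] be the length of the longest such subsequence ending at index i:
i:      1  2  3  4  5  6  7  8  9 10 11 12 13 14 15
a[i]:   7 14  2 10  6  5 13  9  4 11  3  1 12  8 15
dp:     1  2  1  2  2  2  3  3  2  4  2  1  5  3  6
Maximum dp value is 6.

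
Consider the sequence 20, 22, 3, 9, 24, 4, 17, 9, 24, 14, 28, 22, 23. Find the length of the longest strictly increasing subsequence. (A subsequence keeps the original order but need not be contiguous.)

Let dp[i] be the length of the longest such subsequence ending at index i:
i:      1  2  3  4  5  6  7  8  9 10 11 12 13
a[i]:  20 22  3  9 24  4 17  9 24 14 28 22 23
dp:     1  2  1  2  3  2  3  3  4  4  5  5  6
Maximum dp value is 6.

6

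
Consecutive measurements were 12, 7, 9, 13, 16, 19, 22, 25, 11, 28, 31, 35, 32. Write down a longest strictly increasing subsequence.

Patience tails give the LIS length; then backtrack through the dp parents:
12 → extends → [12]
7 → replaces 12 → [7]
9 → extends → [7, 9]
13 → extends → [7, 9, 13]
16 → extends → [7, 9, 13, 16]
19 → extends → [7, 9, 13, 16, 19]
22 → extends → [7, 9, 13, 16, 19, 22]
25 → extends → [7, 9, 13, 16, 19, 22, 25]
11 → replaces 13 → [7, 9, 11, 16, 19, 22, 25]
28 → extends → [7, 9, 11, 16, 19, 22, 25, 28]
31 → extends → [7, 9, 11, 16, 19, 22, 25, 28, 31]
35 → extends → [7, 9, 11, 16, 19, 22, 25, 28, 31, 35]
32 → replaces 35 → [7, 9, 11, 16, 19, 22, 25, 28, 31, 32]
Length 10; one witness is 7, 9, 13, 16, 19, 22, 25, 28, 31, 35.

7, 9, 13, 16, 19, 22, 25, 28, 31, 35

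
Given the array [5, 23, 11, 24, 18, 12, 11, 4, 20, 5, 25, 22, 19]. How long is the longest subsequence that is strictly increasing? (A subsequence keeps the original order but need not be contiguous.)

5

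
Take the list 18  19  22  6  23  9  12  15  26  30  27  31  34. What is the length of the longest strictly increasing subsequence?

8

Let dp[i] be the length of the longest such subsequence ending at index i:
i:      1  2  3  4  5  6  7  8  9 10 11 12 13
a[i]:  18 19 22  6 23  9 12 15 26 30 27 31 34
dp:     1  2  3  1  4  2  3  4  5  6  6  7  8
Maximum dp value is 8.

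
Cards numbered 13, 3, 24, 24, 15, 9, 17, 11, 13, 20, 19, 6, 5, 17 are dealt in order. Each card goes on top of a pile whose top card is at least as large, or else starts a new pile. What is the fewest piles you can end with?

Place each on the leftmost legal pile:
13 → new pile 1 (tops now [13])
3 → pile 1 (tops now [3])
24 → new pile 2 (tops now [3, 24])
24 → pile 2 (tops now [3, 24])
15 → pile 2 (tops now [3, 15])
9 → pile 2 (tops now [3, 9])
17 → new pile 3 (tops now [3, 9, 17])
11 → pile 3 (tops now [3, 9, 11])
13 → new pile 4 (tops now [3, 9, 11, 13])
20 → new pile 5 (tops now [3, 9, 11, 13, 20])
19 → pile 5 (tops now [3, 9, 11, 13, 19])
6 → pile 2 (tops now [3, 6, 11, 13, 19])
5 → pile 2 (tops now [3, 5, 11, 13, 19])
17 → pile 5 (tops now [3, 5, 11, 13, 17])
Five piles.

5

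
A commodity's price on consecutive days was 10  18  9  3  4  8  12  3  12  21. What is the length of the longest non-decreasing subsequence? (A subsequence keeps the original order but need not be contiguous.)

6

Track the smallest tail for each achievable length (allowing ties):
10 → extends → [10]
18 → extends → [10, 18]
9 → replaces 10 → [9, 18]
3 → replaces 9 → [3, 18]
4 → replaces 18 → [3, 4]
8 → extends → [3, 4, 8]
12 → extends → [3, 4, 8, 12]
3 → replaces 4 → [3, 3, 8, 12]
12 → extends → [3, 3, 8, 12, 12]
21 → extends → [3, 3, 8, 12, 12, 21]
Six tails, so the longest non-decreasing subsequence has length 6 (e.g. 3, 4, 8, 12, 12, 21).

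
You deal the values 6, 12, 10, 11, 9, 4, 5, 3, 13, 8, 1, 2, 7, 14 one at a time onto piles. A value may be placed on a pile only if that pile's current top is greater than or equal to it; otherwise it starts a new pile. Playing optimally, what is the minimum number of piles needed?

5

Place each on the leftmost legal pile:
6 → new pile 1 (tops now [6])
12 → new pile 2 (tops now [6, 12])
10 → pile 2 (tops now [6, 10])
11 → new pile 3 (tops now [6, 10, 11])
9 → pile 2 (tops now [6, 9, 11])
4 → pile 1 (tops now [4, 9, 11])
5 → pile 2 (tops now [4, 5, 11])
3 → pile 1 (tops now [3, 5, 11])
13 → new pile 4 (tops now [3, 5, 11, 13])
8 → pile 3 (tops now [3, 5, 8, 13])
1 → pile 1 (tops now [1, 5, 8, 13])
2 → pile 2 (tops now [1, 2, 8, 13])
7 → pile 3 (tops now [1, 2, 7, 13])
14 → new pile 5 (tops now [1, 2, 7, 13, 14])
Five piles.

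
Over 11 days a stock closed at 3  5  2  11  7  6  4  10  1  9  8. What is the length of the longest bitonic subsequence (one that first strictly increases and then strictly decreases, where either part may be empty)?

7

inc[i] = longest strictly increasing subsequence ending at i; dec[i] = longest strictly decreasing subsequence starting at i:
i:      1  2  3  4  5  6  7  8  9 10 11
a[i]:   3  5  2 11  7  6  4 10  1  9  8
inc:    1  2  1  3  3  3  2  4  1  4  4
dec:    3  3  2  5  4  3  2  3  1  2  1
Best peak at i=4 (value 11): inc=3, dec=5, length 3+5−1 = 7.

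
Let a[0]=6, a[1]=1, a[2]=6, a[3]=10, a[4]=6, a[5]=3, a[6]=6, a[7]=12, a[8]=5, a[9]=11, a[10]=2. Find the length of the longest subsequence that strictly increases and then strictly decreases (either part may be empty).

6

inc[i] = longest strictly increasing subsequence ending at i; dec[i] = longest strictly decreasing subsequence starting at i:
i:      0  1  2  3  4  5  6  7  8  9 10
a[i]:   6  1  6 10  6  3  6 12  5 11  2
inc:    1  1  2  3  2  2  3  4  3  4  2
dec:    3  1  3  4  3  2  3  3  2  2  1
Best peak at i=3 (value 10): inc=3, dec=4, length 3+4−1 = 6.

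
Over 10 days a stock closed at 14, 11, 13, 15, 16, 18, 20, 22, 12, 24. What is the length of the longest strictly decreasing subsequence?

3

Negate each value so 'decreasing' becomes 'increasing', then run patience tails on the negated sequence:
-14 → extends → [-14]
-11 → extends → [-14, -11]
-13 → replaces -11 → [-14, -13]
-15 → replaces -14 → [-15, -13]
-16 → replaces -15 → [-16, -13]
-18 → replaces -16 → [-18, -13]
-20 → replaces -18 → [-20, -13]
-22 → replaces -20 → [-22, -13]
-12 → extends → [-22, -13, -12]
-24 → replaces -22 → [-24, -13, -12]
Three tails, so the longest strictly decreasing subsequence of the original has length 3.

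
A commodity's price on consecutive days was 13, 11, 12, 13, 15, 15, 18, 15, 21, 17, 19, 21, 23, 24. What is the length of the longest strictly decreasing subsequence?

Negate each value so 'decreasing' becomes 'increasing', then run patience tails on the negated sequence:
-13 → extends → [-13]
-11 → extends → [-13, -11]
-12 → replaces -11 → [-13, -12]
-13 → already a tail → [-13, -12]
-15 → replaces -13 → [-15, -12]
-15 → already a tail → [-15, -12]
-18 → replaces -15 → [-18, -12]
-15 → replaces -12 → [-18, -15]
-21 → replaces -18 → [-21, -15]
-17 → replaces -15 → [-21, -17]
-19 → replaces -17 → [-21, -19]
-21 → already a tail → [-21, -19]
-23 → replaces -21 → [-23, -19]
-24 → replaces -23 → [-24, -19]
Two tails, so the longest strictly decreasing subsequence of the original has length 2.

2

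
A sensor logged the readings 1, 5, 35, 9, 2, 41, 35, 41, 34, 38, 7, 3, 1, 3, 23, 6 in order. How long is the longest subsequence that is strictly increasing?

Track the smallest tail for each achievable length (strict):
1 → extends → [1]
5 → extends → [1, 5]
35 → extends → [1, 5, 35]
9 → replaces 35 → [1, 5, 9]
2 → replaces 5 → [1, 2, 9]
41 → extends → [1, 2, 9, 41]
35 → replaces 41 → [1, 2, 9, 35]
41 → extends → [1, 2, 9, 35, 41]
34 → replaces 35 → [1, 2, 9, 34, 41]
38 → replaces 41 → [1, 2, 9, 34, 38]
7 → replaces 9 → [1, 2, 7, 34, 38]
3 → replaces 7 → [1, 2, 3, 34, 38]
1 → already a tail → [1, 2, 3, 34, 38]
3 → already a tail → [1, 2, 3, 34, 38]
23 → replaces 34 → [1, 2, 3, 23, 38]
6 → replaces 23 → [1, 2, 3, 6, 38]
Five tails, so the longest strictly increasing subsequence has length 5 (e.g. 1, 5, 9, 35, 41).

5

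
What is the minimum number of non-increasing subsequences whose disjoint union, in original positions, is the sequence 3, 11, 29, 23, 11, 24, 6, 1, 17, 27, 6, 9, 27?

5

Place each on the leftmost legal pile:
3 → new pile 1 (tops now [3])
11 → new pile 2 (tops now [3, 11])
29 → new pile 3 (tops now [3, 11, 29])
23 → pile 3 (tops now [3, 11, 23])
11 → pile 2 (tops now [3, 11, 23])
24 → new pile 4 (tops now [3, 11, 23, 24])
6 → pile 2 (tops now [3, 6, 23, 24])
1 → pile 1 (tops now [1, 6, 23, 24])
17 → pile 3 (tops now [1, 6, 17, 24])
27 → new pile 5 (tops now [1, 6, 17, 24, 27])
6 → pile 2 (tops now [1, 6, 17, 24, 27])
9 → pile 3 (tops now [1, 6, 9, 24, 27])
27 → pile 5 (tops now [1, 6, 9, 24, 27])
Five piles.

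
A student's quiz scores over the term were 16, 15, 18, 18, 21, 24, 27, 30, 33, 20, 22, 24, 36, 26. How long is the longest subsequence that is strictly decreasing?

Negate each value so 'decreasing' becomes 'increasing', then run patience tails on the negated sequence:
-16 → extends → [-16]
-15 → extends → [-16, -15]
-18 → replaces -16 → [-18, -15]
-18 → already a tail → [-18, -15]
-21 → replaces -18 → [-21, -15]
-24 → replaces -21 → [-24, -15]
-27 → replaces -24 → [-27, -15]
-30 → replaces -27 → [-30, -15]
-33 → replaces -30 → [-33, -15]
-20 → replaces -15 → [-33, -20]
-22 → replaces -20 → [-33, -22]
-24 → replaces -22 → [-33, -24]
-36 → replaces -33 → [-36, -24]
-26 → replaces -24 → [-36, -26]
Two tails, so the longest strictly decreasing subsequence of the original has length 2.

2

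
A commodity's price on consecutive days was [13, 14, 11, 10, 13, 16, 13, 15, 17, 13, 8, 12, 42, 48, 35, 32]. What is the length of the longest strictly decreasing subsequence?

4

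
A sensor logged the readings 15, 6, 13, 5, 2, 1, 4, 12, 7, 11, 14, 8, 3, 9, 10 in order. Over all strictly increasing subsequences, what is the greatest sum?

Let S[i] be the best sum of a strictly increasing subsequence ending at i:
i:      1  2  3  4  5  6  7  8  9 10 11 12 13 14 15
a[i]:  15  6 13  5  2  1  4 12  7 11 14  8  3  9 10
S:     15  6 19  5  2  1  6 18 13 24 38 21  5 30 40
Maximum is 40 (e.g. 2 + 4 + 7 + 8 + 9 + 10).

40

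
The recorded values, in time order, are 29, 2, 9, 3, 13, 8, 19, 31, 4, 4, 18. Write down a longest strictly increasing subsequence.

2, 9, 13, 19, 31

Patience tails give the LIS length; then backtrack through the dp parents:
29 → extends → [29]
2 → replaces 29 → [2]
9 → extends → [2, 9]
3 → replaces 9 → [2, 3]
13 → extends → [2, 3, 13]
8 → replaces 13 → [2, 3, 8]
19 → extends → [2, 3, 8, 19]
31 → extends → [2, 3, 8, 19, 31]
4 → replaces 8 → [2, 3, 4, 19, 31]
4 → already a tail → [2, 3, 4, 19, 31]
18 → replaces 19 → [2, 3, 4, 18, 31]
Length 5; one witness is 2, 9, 13, 19, 31.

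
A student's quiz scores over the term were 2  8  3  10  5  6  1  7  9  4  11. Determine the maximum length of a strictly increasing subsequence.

Track the smallest tail for each achievable length (strict):
2 → extends → [2]
8 → extends → [2, 8]
3 → replaces 8 → [2, 3]
10 → extends → [2, 3, 10]
5 → replaces 10 → [2, 3, 5]
6 → extends → [2, 3, 5, 6]
1 → replaces 2 → [1, 3, 5, 6]
7 → extends → [1, 3, 5, 6, 7]
9 → extends → [1, 3, 5, 6, 7, 9]
4 → replaces 5 → [1, 3, 4, 6, 7, 9]
11 → extends → [1, 3, 4, 6, 7, 9, 11]
Seven tails, so the longest strictly increasing subsequence has length 7 (e.g. 2, 3, 5, 6, 7, 9, 11).

7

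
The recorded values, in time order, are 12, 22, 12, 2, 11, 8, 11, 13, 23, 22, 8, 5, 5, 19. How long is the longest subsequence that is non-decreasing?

5

Let dp[i] be the length of the longest such subsequence ending at index i:
i:      1  2  3  4  5  6  7  8  9 10 11 12 13 14
a[i]:  12 22 12  2 11  8 11 13 23 22  8  5  5 19
dp:     1  2  2  1  2  2  3  4  5  5  3  2  3  5
Maximum dp value is 5.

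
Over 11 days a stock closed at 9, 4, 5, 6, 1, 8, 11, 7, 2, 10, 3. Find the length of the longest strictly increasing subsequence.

5

Track the smallest tail for each achievable length (strict):
9 → extends → [9]
4 → replaces 9 → [4]
5 → extends → [4, 5]
6 → extends → [4, 5, 6]
1 → replaces 4 → [1, 5, 6]
8 → extends → [1, 5, 6, 8]
11 → extends → [1, 5, 6, 8, 11]
7 → replaces 8 → [1, 5, 6, 7, 11]
2 → replaces 5 → [1, 2, 6, 7, 11]
10 → replaces 11 → [1, 2, 6, 7, 10]
3 → replaces 6 → [1, 2, 3, 7, 10]
Five tails, so the longest strictly increasing subsequence has length 5 (e.g. 4, 5, 6, 8, 11).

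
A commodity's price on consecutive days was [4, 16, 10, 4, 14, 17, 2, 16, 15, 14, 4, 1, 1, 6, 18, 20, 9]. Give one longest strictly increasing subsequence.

Patience tails give the LIS length; then backtrack through the dp parents:
4 → extends → [4]
16 → extends → [4, 16]
10 → replaces 16 → [4, 10]
4 → already a tail → [4, 10]
14 → extends → [4, 10, 14]
17 → extends → [4, 10, 14, 17]
2 → replaces 4 → [2, 10, 14, 17]
16 → replaces 17 → [2, 10, 14, 16]
15 → replaces 16 → [2, 10, 14, 15]
14 → already a tail → [2, 10, 14, 15]
4 → replaces 10 → [2, 4, 14, 15]
1 → replaces 2 → [1, 4, 14, 15]
1 → already a tail → [1, 4, 14, 15]
6 → replaces 14 → [1, 4, 6, 15]
18 → extends → [1, 4, 6, 15, 18]
20 → extends → [1, 4, 6, 15, 18, 20]
9 → replaces 15 → [1, 4, 6, 9, 18, 20]
Length 6; one witness is 4, 10, 14, 17, 18, 20.

4, 10, 14, 17, 18, 20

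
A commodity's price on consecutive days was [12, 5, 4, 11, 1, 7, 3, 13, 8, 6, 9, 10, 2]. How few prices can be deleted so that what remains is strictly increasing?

8

Fewest deletions = n − (longest strictly increasing subsequence).
Patience tails:
12 → extends → [12]
5 → replaces 12 → [5]
4 → replaces 5 → [4]
11 → extends → [4, 11]
1 → replaces 4 → [1, 11]
7 → replaces 11 → [1, 7]
3 → replaces 7 → [1, 3]
13 → extends → [1, 3, 13]
8 → replaces 13 → [1, 3, 8]
6 → replaces 8 → [1, 3, 6]
9 → extends → [1, 3, 6, 9]
10 → extends → [1, 3, 6, 9, 10]
2 → replaces 3 → [1, 2, 6, 9, 10]
Longest strictly increasing subsequence has length 5, so deletions = 13 − 5 = 8.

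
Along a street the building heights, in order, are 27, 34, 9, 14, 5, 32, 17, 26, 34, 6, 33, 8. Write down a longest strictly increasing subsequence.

Patience tails give the LIS length; then backtrack through the dp parents:
27 → extends → [27]
34 → extends → [27, 34]
9 → replaces 27 → [9, 34]
14 → replaces 34 → [9, 14]
5 → replaces 9 → [5, 14]
32 → extends → [5, 14, 32]
17 → replaces 32 → [5, 14, 17]
26 → extends → [5, 14, 17, 26]
34 → extends → [5, 14, 17, 26, 34]
6 → replaces 14 → [5, 6, 17, 26, 34]
33 → replaces 34 → [5, 6, 17, 26, 33]
8 → replaces 17 → [5, 6, 8, 26, 33]
Length 5; one witness is 9, 14, 17, 26, 34.

9, 14, 17, 26, 34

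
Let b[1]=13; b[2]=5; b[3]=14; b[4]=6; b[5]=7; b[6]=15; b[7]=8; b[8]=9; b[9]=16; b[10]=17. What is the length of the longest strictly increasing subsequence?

7

Track the smallest tail for each achievable length (strict):
13 → extends → [13]
5 → replaces 13 → [5]
14 → extends → [5, 14]
6 → replaces 14 → [5, 6]
7 → extends → [5, 6, 7]
15 → extends → [5, 6, 7, 15]
8 → replaces 15 → [5, 6, 7, 8]
9 → extends → [5, 6, 7, 8, 9]
16 → extends → [5, 6, 7, 8, 9, 16]
17 → extends → [5, 6, 7, 8, 9, 16, 17]
Seven tails, so the longest strictly increasing subsequence has length 7 (e.g. 5, 6, 7, 8, 9, 16, 17).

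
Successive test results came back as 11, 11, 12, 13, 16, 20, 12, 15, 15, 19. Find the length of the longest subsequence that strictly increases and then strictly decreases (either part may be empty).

inc[i] = longest strictly increasing subsequence ending at i; dec[i] = longest strictly decreasing subsequence starting at i:
i:      1  2  3  4  5  6  7  8  9 10
a[i]:  11 11 12 13 16 20 12 15 15 19
inc:    1  1  2  3  4  5  2  4  4  5
dec:    1  1  1  2  2  2  1  1  1  1
Best peak at i=6 (value 20): inc=5, dec=2, length 5+2−1 = 6.

6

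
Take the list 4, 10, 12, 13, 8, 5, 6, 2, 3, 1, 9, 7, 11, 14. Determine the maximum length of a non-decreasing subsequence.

6

Let dp[i] be the length of the longest such subsequence ending at index i:
i:      1  2  3  4  5  6  7  8  9 10 11 12 13 14
a[i]:   4 10 12 13  8  5  6  2  3  1  9  7 11 14
dp:     1  2  3  4  2  2  3  1  2  1  4  4  5  6
Maximum dp value is 6.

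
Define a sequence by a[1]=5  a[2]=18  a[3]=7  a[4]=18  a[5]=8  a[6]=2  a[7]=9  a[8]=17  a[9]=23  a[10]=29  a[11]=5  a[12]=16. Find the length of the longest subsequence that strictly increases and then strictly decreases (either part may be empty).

8

inc[i] = longest strictly increasing subsequence ending at i; dec[i] = longest strictly decreasing subsequence starting at i:
i:      1  2  3  4  5  6  7  8  9 10 11 12
a[i]:   5 18  7 18  8  2  9 17 23 29  5 16
inc:    1  2  2  3  3  1  4  5  6  7  2  5
dec:    2  3  2  3  2  1  2  2  2  2  1  1
Best peak at i=10 (value 29): inc=7, dec=2, length 7+2−1 = 8.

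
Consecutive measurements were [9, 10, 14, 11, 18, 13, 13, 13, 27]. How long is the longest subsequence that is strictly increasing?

5

Let dp[i] be the length of the longest such subsequence ending at index i:
i:      1  2  3  4  5  6  7  8  9
a[i]:   9 10 14 11 18 13 13 13 27
dp:     1  2  3  3  4  4  4  4  5
Maximum dp value is 5.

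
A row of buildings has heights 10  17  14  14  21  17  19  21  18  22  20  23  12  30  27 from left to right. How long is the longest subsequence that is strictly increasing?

Let dp[i] be the length of the longest such subsequence ending at index i:
i:      1  2  3  4  5  6  7  8  9 10 11 12 13 14 15
a[i]:  10 17 14 14 21 17 19 21 18 22 20 23 12 30 27
dp:     1  2  2  2  3  3  4  5  4  6  5  7  2  8  8
Maximum dp value is 8.

8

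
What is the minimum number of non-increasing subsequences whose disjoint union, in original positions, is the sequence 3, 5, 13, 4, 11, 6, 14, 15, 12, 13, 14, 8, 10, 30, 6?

7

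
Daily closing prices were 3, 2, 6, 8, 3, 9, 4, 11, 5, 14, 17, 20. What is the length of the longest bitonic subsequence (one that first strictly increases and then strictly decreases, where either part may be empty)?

inc[i] = longest strictly increasing subsequence ending at i; dec[i] = longest strictly decreasing subsequence starting at i:
i:      1  2  3  4  5  6  7  8  9 10 11 12
a[i]:   3  2  6  8  3  9  4 11  5 14 17 20
inc:    1  1  2  3  2  4  3  5  4  6  7  8
dec:    2  1  2  2  1  2  1  2  1  1  1  1
Best peak at i=12 (value 20): inc=8, dec=1, length 8+1−1 = 8.

8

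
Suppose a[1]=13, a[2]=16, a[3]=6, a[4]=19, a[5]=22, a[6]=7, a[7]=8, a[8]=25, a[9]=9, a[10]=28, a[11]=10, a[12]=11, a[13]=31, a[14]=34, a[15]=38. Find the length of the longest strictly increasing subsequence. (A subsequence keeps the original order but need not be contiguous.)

9

Track the smallest tail for each achievable length (strict):
13 → extends → [13]
16 → extends → [13, 16]
6 → replaces 13 → [6, 16]
19 → extends → [6, 16, 19]
22 → extends → [6, 16, 19, 22]
7 → replaces 16 → [6, 7, 19, 22]
8 → replaces 19 → [6, 7, 8, 22]
25 → extends → [6, 7, 8, 22, 25]
9 → replaces 22 → [6, 7, 8, 9, 25]
28 → extends → [6, 7, 8, 9, 25, 28]
10 → replaces 25 → [6, 7, 8, 9, 10, 28]
11 → replaces 28 → [6, 7, 8, 9, 10, 11]
31 → extends → [6, 7, 8, 9, 10, 11, 31]
34 → extends → [6, 7, 8, 9, 10, 11, 31, 34]
38 → extends → [6, 7, 8, 9, 10, 11, 31, 34, 38]
Nine tails, so the longest strictly increasing subsequence has length 9 (e.g. 13, 16, 19, 22, 25, 28, 31, 34, 38).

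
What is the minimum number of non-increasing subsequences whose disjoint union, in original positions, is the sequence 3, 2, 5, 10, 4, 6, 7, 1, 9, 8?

Place each on the leftmost legal pile:
3 → new pile 1 (tops now [3])
2 → pile 1 (tops now [2])
5 → new pile 2 (tops now [2, 5])
10 → new pile 3 (tops now [2, 5, 10])
4 → pile 2 (tops now [2, 4, 10])
6 → pile 3 (tops now [2, 4, 6])
7 → new pile 4 (tops now [2, 4, 6, 7])
1 → pile 1 (tops now [1, 4, 6, 7])
9 → new pile 5 (tops now [1, 4, 6, 7, 9])
8 → pile 5 (tops now [1, 4, 6, 7, 8])
Five piles.

5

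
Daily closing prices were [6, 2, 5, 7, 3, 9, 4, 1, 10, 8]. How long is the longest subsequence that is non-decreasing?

5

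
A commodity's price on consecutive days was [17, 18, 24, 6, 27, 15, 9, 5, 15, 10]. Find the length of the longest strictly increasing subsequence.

4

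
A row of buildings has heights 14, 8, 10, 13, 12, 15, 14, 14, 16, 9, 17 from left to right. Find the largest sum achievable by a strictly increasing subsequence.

Let S[i] be the best sum of a strictly increasing subsequence ending at i:
i:      1  2  3  4  5  6  7  8  9 10 11
a[i]:  14  8 10 13 12 15 14 14 16  9 17
S:     14  8 18 31 30 46 45 45 62 17 79
Maximum is 79 (e.g. 8 + 10 + 13 + 15 + 16 + 17).

79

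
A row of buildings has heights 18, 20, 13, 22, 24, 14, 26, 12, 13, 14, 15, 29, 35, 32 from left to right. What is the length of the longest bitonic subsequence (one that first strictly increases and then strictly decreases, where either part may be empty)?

8

inc[i] = longest strictly increasing subsequence ending at i; dec[i] = longest strictly decreasing subsequence starting at i:
i:      1  2  3  4  5  6  7  8  9 10 11 12 13 14
a[i]:  18 20 13 22 24 14 26 12 13 14 15 29 35 32
inc:    1  2  1  3  4  2  5  1  2  3  4  6  7  7
dec:    3  3  2  3  3  2  2  1  1  1  1  1  2  1
Best peak at i=13 (value 35): inc=7, dec=2, length 7+2−1 = 8.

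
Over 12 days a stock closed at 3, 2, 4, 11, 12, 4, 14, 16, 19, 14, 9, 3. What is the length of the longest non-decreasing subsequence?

Track the smallest tail for each achievable length (allowing ties):
3 → extends → [3]
2 → replaces 3 → [2]
4 → extends → [2, 4]
11 → extends → [2, 4, 11]
12 → extends → [2, 4, 11, 12]
4 → replaces 11 → [2, 4, 4, 12]
14 → extends → [2, 4, 4, 12, 14]
16 → extends → [2, 4, 4, 12, 14, 16]
19 → extends → [2, 4, 4, 12, 14, 16, 19]
14 → replaces 16 → [2, 4, 4, 12, 14, 14, 19]
9 → replaces 12 → [2, 4, 4, 9, 14, 14, 19]
3 → replaces 4 → [2, 3, 4, 9, 14, 14, 19]
Seven tails, so the longest non-decreasing subsequence has length 7 (e.g. 3, 4, 11, 12, 14, 16, 19).

7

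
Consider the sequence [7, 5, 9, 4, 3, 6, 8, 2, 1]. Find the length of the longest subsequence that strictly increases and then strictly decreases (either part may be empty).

6

inc[i] = longest strictly increasing subsequence ending at i; dec[i] = longest strictly decreasing subsequence starting at i:
i:     1 2 3 4 5 6 7 8 9
a[i]:  7 5 9 4 3 6 8 2 1
inc:   1 1 2 1 1 2 3 1 1
dec:   6 5 5 4 3 3 3 2 1
Best peak at i=1 (value 7): inc=1, dec=6, length 1+6−1 = 6.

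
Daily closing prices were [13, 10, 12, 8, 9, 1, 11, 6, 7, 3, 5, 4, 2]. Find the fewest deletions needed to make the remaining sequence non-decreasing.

10

Fewest deletions = n − (longest non-decreasing subsequence).
i:      1  2  3  4  5  6  7  8  9 10 11 12 13
a[i]:  13 10 12  8  9  1 11  6  7  3  5  4  2
dp:     1  1  2  1  2  1  3  2  3  2  3  3  2
max dp = 3, so deletions = 13 − 3 = 10.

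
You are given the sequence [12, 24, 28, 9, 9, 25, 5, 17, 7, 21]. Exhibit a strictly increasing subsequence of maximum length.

12, 24, 28

Patience tails give the LIS length; then backtrack through the dp parents:
12 → extends → [12]
24 → extends → [12, 24]
28 → extends → [12, 24, 28]
9 → replaces 12 → [9, 24, 28]
9 → already a tail → [9, 24, 28]
25 → replaces 28 → [9, 24, 25]
5 → replaces 9 → [5, 24, 25]
17 → replaces 24 → [5, 17, 25]
7 → replaces 17 → [5, 7, 25]
21 → replaces 25 → [5, 7, 21]
Length 3; one witness is 12, 24, 28.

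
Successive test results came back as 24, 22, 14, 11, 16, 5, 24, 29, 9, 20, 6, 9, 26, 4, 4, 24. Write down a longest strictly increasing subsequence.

Patience tails give the LIS length; then backtrack through the dp parents:
24 → extends → [24]
22 → replaces 24 → [22]
14 → replaces 22 → [14]
11 → replaces 14 → [11]
16 → extends → [11, 16]
5 → replaces 11 → [5, 16]
24 → extends → [5, 16, 24]
29 → extends → [5, 16, 24, 29]
9 → replaces 16 → [5, 9, 24, 29]
20 → replaces 24 → [5, 9, 20, 29]
6 → replaces 9 → [5, 6, 20, 29]
9 → replaces 20 → [5, 6, 9, 29]
26 → replaces 29 → [5, 6, 9, 26]
4 → replaces 5 → [4, 6, 9, 26]
4 → already a tail → [4, 6, 9, 26]
24 → replaces 26 → [4, 6, 9, 24]
Length 4; one witness is 14, 16, 24, 29.

14, 16, 24, 29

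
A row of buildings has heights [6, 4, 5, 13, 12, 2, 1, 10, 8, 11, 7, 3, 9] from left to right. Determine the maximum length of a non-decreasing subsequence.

Let dp[i] be the length of the longest such subsequence ending at index i:
i:      1  2  3  4  5  6  7  8  9 10 11 12 13
a[i]:   6  4  5 13 12  2  1 10  8 11  7  3  9
dp:     1  1  2  3  3  1  1  3  3  4  3  2  4
Maximum dp value is 4.

4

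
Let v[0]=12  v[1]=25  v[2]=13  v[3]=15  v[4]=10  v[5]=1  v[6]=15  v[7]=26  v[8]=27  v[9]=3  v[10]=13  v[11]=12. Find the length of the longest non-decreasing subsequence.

Track the smallest tail for each achievable length (allowing ties):
12 → extends → [12]
25 → extends → [12, 25]
13 → replaces 25 → [12, 13]
15 → extends → [12, 13, 15]
10 → replaces 12 → [10, 13, 15]
1 → replaces 10 → [1, 13, 15]
15 → extends → [1, 13, 15, 15]
26 → extends → [1, 13, 15, 15, 26]
27 → extends → [1, 13, 15, 15, 26, 27]
3 → replaces 13 → [1, 3, 15, 15, 26, 27]
13 → replaces 15 → [1, 3, 13, 15, 26, 27]
12 → replaces 13 → [1, 3, 12, 15, 26, 27]
Six tails, so the longest non-decreasing subsequence has length 6 (e.g. 12, 13, 15, 15, 26, 27).

6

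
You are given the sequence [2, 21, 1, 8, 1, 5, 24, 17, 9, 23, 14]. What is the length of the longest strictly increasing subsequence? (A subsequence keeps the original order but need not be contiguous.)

Let dp[i] be the length of the longest such subsequence ending at index i:
i:      1  2  3  4  5  6  7  8  9 10 11
a[i]:   2 21  1  8  1  5 24 17  9 23 14
dp:     1  2  1  2  1  2  3  3  3  4  4
Maximum dp value is 4.

4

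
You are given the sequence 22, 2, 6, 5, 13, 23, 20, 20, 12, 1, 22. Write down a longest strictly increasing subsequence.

Patience tails give the LIS length; then backtrack through the dp parents:
22 → extends → [22]
2 → replaces 22 → [2]
6 → extends → [2, 6]
5 → replaces 6 → [2, 5]
13 → extends → [2, 5, 13]
23 → extends → [2, 5, 13, 23]
20 → replaces 23 → [2, 5, 13, 20]
20 → already a tail → [2, 5, 13, 20]
12 → replaces 13 → [2, 5, 12, 20]
1 → replaces 2 → [1, 5, 12, 20]
22 → extends → [1, 5, 12, 20, 22]
Length 5; one witness is 2, 6, 13, 20, 22.

2, 6, 13, 20, 22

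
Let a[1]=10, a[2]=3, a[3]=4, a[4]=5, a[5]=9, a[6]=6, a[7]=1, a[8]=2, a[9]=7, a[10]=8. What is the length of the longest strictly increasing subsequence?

Track the smallest tail for each achievable length (strict):
10 → extends → [10]
3 → replaces 10 → [3]
4 → extends → [3, 4]
5 → extends → [3, 4, 5]
9 → extends → [3, 4, 5, 9]
6 → replaces 9 → [3, 4, 5, 6]
1 → replaces 3 → [1, 4, 5, 6]
2 → replaces 4 → [1, 2, 5, 6]
7 → extends → [1, 2, 5, 6, 7]
8 → extends → [1, 2, 5, 6, 7, 8]
Six tails, so the longest strictly increasing subsequence has length 6 (e.g. 3, 4, 5, 6, 7, 8).

6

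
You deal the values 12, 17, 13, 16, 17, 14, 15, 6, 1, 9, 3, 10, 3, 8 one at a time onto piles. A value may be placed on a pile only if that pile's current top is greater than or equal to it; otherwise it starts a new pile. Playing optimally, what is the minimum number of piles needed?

4

Place each on the leftmost legal pile:
12 → new pile 1 (tops now [12])
17 → new pile 2 (tops now [12, 17])
13 → pile 2 (tops now [12, 13])
16 → new pile 3 (tops now [12, 13, 16])
17 → new pile 4 (tops now [12, 13, 16, 17])
14 → pile 3 (tops now [12, 13, 14, 17])
15 → pile 4 (tops now [12, 13, 14, 15])
6 → pile 1 (tops now [6, 13, 14, 15])
1 → pile 1 (tops now [1, 13, 14, 15])
9 → pile 2 (tops now [1, 9, 14, 15])
3 → pile 2 (tops now [1, 3, 14, 15])
10 → pile 3 (tops now [1, 3, 10, 15])
3 → pile 2 (tops now [1, 3, 10, 15])
8 → pile 3 (tops now [1, 3, 8, 15])
Four piles.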